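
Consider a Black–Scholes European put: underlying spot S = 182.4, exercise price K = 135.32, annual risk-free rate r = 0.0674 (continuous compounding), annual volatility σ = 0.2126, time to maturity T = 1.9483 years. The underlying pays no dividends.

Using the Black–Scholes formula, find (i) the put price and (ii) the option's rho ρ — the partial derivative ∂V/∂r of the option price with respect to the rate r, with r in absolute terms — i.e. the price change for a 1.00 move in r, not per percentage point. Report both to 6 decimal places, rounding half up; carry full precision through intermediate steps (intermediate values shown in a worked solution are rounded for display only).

σ√T = 0.2126·√1.9483 = 0.296750
d₁ = (ln(S/K) + (r+σ²/2)T) / (σ√T) = (ln(182.4/135.32) + (0.0674+0.2126²/2)·1.9483) / 0.296750 = (0.298560 + 0.175346) / 0.296750 = 1.596984
d₂ = d₁ − σ√T = 1.596984 − 0.296750 = 1.300234
e^{−rT} = e^{−0.0674·1.9483} = 0.876941
N(−d₁) = 0.055135,  N(−d₂) = 0.096760
Put price V = K·e^{−rT}·N(−d₂) − S·N(−d₁) = 11.482334 − 10.056555 = 1.425779
ρ = −K·T·e^{−rT}·N(−d₂) = -22.371032

price = 1.425779
ρ = -22.371032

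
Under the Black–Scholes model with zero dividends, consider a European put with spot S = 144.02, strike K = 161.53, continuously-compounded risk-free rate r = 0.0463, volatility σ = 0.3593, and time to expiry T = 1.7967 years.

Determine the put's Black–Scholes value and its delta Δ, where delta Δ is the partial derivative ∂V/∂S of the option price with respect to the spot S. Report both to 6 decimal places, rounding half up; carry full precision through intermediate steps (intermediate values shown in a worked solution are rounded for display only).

σ√T = 0.3593·√1.7967 = 0.481609
d₁ = (ln(S/K) + (r+σ²/2)T) / (σ√T) = (ln(144.02/161.53) + (0.0463+0.3593²/2)·1.7967) / 0.481609 = (-0.114739 + 0.199161) / 0.481609 = 0.175292
d₂ = d₁ − σ√T = 0.175292 − 0.481609 = -0.306317
e^{−rT} = e^{−0.0463·1.7967} = 0.920179
N(−d₁) = 0.430425,  N(−d₂) = 0.620318
Put price V = K·e^{−rT}·N(−d₂) − S·N(−d₁) = 92.201963 − 61.989817 = 30.212146
Δ = −N(−d₁) = -0.430425

price = 30.212146
Δ = -0.430425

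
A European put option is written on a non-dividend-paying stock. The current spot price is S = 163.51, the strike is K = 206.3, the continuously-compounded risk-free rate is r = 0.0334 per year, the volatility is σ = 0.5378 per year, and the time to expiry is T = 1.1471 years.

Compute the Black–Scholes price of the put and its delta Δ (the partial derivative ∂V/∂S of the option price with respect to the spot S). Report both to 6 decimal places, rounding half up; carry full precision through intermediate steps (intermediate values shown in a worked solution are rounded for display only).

σ√T = 0.5378·√1.1471 = 0.575999
d₁ = (ln(S/K) + (r+σ²/2)T) / (σ√T) = (ln(163.51/206.3) + (0.0334+0.5378²/2)·1.1471) / 0.575999 = (-0.232457 + 0.204200) / 0.575999 = -0.049057
d₂ = d₁ − σ√T = -0.049057 − 0.575999 = -0.625056
e^{−rT} = e^{−0.0334·1.1471} = 0.962412
N(−d₁) = 0.519563,  N(−d₂) = 0.734033
Put price V = K·e^{−rT}·N(−d₂) − S·N(−d₁) = 145.738910 − 84.953775 = 60.785135
Δ = −N(−d₁) = -0.519563

price = 60.785135
Δ = -0.519563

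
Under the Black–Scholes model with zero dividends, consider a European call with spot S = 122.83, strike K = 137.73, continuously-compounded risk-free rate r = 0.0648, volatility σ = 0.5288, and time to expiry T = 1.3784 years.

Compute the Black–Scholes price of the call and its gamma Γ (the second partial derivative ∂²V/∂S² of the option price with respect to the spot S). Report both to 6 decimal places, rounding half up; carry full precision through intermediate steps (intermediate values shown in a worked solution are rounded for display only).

σ√T = 0.5288·√1.3784 = 0.620839
d₁ = (ln(S/K) + (r+σ²/2)T) / (σ√T) = (ln(122.83/137.73) + (0.0648+0.5288²/2)·1.3784) / 0.620839 = (-0.114494 + 0.282041) / 0.620839 = 0.269872
d₂ = d₁ − σ√T = 0.269872 − 0.620839 = -0.350967
e^{−rT} = e^{−0.0648·1.3784} = 0.914553
N(d₁) = 0.606371,  N(d₂) = 0.362806
Call price V = S·N(d₁) − K·e^{−rT}·N(d₂) = 74.480495 − 45.699579 = 28.780916
φ(d₁) = (1/√(2π))·e^{−d₁²/2} = 0.384676
Γ = φ(d₁) / (S·σ·√T) = 0.005044

price = 28.780916
Γ = 0.005044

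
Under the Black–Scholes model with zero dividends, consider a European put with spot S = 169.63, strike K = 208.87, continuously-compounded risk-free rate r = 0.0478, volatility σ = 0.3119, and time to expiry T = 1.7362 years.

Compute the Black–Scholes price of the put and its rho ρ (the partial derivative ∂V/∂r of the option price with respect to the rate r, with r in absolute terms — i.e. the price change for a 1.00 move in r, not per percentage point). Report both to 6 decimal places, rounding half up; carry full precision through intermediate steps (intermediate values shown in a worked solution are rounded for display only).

price = 42.093443
ρ = -231.941448

σ√T = 0.3119·√1.7362 = 0.410975
d₁ = (ln(S/K) + (r+σ²/2)T) / (σ√T) = (ln(169.63/208.87) + (0.0478+0.3119²/2)·1.7362) / 0.410975 = (-0.208092 + 0.167441) / 0.410975 = -0.098916
d₂ = d₁ − σ√T = -0.098916 − 0.410975 = -0.509891
e^{−rT} = e^{−0.0478·1.7362} = 0.920360
N(−d₁) = 0.539397,  N(−d₂) = 0.694936
Put price V = K·e^{−rT}·N(−d₂) − S·N(−d₁) = 133.591434 − 91.497991 = 42.093443
ρ = −K·T·e^{−rT}·N(−d₂) = -231.941448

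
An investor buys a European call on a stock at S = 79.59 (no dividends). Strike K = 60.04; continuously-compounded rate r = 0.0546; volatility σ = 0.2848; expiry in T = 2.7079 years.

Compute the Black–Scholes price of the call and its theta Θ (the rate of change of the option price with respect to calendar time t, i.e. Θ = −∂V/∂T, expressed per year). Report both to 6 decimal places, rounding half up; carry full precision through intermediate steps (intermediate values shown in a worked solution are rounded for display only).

price = 30.681982
Θ = -3.544288

σ√T = 0.2848·√2.7079 = 0.468658
d₁ = (ln(S/K) + (r+σ²/2)T) / (σ√T) = (ln(79.59/60.04) + (0.0546+0.2848²/2)·2.7079) / 0.468658 = (0.281877 + 0.257672) / 0.468658 = 1.151263
d₂ = d₁ − σ√T = 1.151263 − 0.468658 = 0.682605
e^{−rT} = e^{−0.0546·2.7079} = 0.862559
N(d₁) = 0.875188,  N(d₂) = 0.752572
Call price V = S·N(d₁) − K·e^{−rT}·N(d₂) = 69.656216 − 38.974234 = 30.681982
φ(d₁) = (1/√(2π))·e^{−d₁²/2} = 0.205637
Θ = −S·φ(d₁)·σ/(2√T) − r·K·e^{−rT}·N(d₂) = −1.416295 − 2.127993 = -3.544288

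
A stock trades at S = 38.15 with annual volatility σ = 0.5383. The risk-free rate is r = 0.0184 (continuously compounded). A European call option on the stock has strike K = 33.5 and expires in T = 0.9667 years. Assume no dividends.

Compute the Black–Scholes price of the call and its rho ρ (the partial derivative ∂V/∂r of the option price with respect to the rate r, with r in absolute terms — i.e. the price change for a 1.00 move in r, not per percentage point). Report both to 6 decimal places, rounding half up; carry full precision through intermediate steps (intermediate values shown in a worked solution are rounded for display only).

price = 10.315437
ρ = 16.091607

σ√T = 0.5383·√0.9667 = 0.529261
d₁ = (ln(S/K) + (r+σ²/2)T) / (σ√T) = (ln(38.15/33.5) + (0.0184+0.5383²/2)·0.9667) / 0.529261 = (0.129980 + 0.157846) / 0.529261 = 0.543827
d₂ = d₁ − σ√T = 0.543827 − 0.529261 = 0.014565
e^{−rT} = e^{−0.0184·0.9667} = 0.982370
N(d₁) = 0.706720,  N(d₂) = 0.505810
Call price V = S·N(d₁) − K·e^{−rT}·N(d₂) = 26.961352 − 16.645916 = 10.315437
ρ = K·T·e^{−rT}·N(d₂) = 16.091607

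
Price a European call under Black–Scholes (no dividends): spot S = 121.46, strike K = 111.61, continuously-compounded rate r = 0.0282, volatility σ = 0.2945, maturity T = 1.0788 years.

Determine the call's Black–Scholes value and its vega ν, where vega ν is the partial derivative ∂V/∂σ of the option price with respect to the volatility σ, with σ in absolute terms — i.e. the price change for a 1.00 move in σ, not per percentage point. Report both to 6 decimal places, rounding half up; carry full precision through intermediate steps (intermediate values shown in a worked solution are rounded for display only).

σ√T = 0.2945·√1.0788 = 0.305883
d₁ = (ln(S/K) + (r+σ²/2)T) / (σ√T) = (ln(121.46/111.61) + (0.0282+0.2945²/2)·1.0788) / 0.305883 = (0.084574 + 0.077204) / 0.305883 = 0.528891
d₂ = d₁ − σ√T = 0.528891 − 0.305883 = 0.223007
e^{−rT} = e^{−0.0282·1.0788} = 0.970036
N(d₁) = 0.701559,  N(d₂) = 0.588235
Call price V = S·N(d₁) − K·e^{−rT}·N(d₂) = 85.211395 − 63.685689 = 21.525706
φ(d₁) = (1/√(2π))·e^{−d₁²/2} = 0.346871
ν = S·φ(d₁)·√T = 43.759489

price = 21.525706
ν = 43.759489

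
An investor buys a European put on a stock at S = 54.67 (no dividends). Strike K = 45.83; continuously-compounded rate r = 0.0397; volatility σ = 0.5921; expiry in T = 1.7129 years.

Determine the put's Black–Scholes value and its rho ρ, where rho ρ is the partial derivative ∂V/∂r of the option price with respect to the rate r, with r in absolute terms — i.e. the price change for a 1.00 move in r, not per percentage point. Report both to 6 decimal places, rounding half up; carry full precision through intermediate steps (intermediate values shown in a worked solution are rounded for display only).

σ√T = 0.5921·√1.7129 = 0.774927
d₁ = (ln(S/K) + (r+σ²/2)T) / (σ√T) = (ln(54.67/45.83) + (0.0397+0.5921²/2)·1.7129) / 0.774927 = (0.176376 + 0.368258) / 0.774927 = 0.702820
d₂ = d₁ − σ√T = 0.702820 − 0.774927 = -0.072107
e^{−rT} = e^{−0.0397·1.7129} = 0.934258
N(−d₁) = 0.241084,  N(−d₂) = 0.528742
Put price V = K·e^{−rT}·N(−d₂) − S·N(−d₁) = 22.639171 − 13.180058 = 9.459113
ρ = −K·T·e^{−rT}·N(−d₂) = -38.778636

price = 9.459113
ρ = -38.778636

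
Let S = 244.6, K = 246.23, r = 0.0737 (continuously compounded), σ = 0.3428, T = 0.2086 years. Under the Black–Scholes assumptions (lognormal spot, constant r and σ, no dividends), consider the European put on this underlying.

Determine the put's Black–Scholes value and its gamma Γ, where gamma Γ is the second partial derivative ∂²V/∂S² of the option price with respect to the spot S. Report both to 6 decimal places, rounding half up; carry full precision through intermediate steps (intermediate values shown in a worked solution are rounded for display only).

price = 14.156300
Γ = 0.010324

σ√T = 0.3428·√0.2086 = 0.156566
d₁ = (ln(S/K) + (r+σ²/2)T) / (σ√T) = (ln(244.6/246.23) + (0.0737+0.3428²/2)·0.2086) / 0.156566 = (-0.006642 + 0.027630) / 0.156566 = 0.134055
d₂ = d₁ − σ√T = 0.134055 − 0.156566 = -0.022511
e^{−rT} = e^{−0.0737·0.2086} = 0.984744
N(−d₁) = 0.446680,  N(−d₂) = 0.508980
Put price V = K·e^{−rT}·N(−d₂) − S·N(−d₁) = 123.414122 − 109.257822 = 14.156300
φ(d₁) = (1/√(2π))·e^{−d₁²/2} = 0.395374
Γ = φ(d₁) / (S·σ·√T) = 0.010324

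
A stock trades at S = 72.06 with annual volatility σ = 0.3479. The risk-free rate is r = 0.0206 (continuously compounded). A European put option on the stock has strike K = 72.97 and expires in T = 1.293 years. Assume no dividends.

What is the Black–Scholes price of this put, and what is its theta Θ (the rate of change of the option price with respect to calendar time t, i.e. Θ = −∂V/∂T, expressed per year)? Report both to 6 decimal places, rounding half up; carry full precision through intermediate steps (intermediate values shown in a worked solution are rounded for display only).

σ√T = 0.3479·√1.293 = 0.395598
d₁ = (ln(S/K) + (r+σ²/2)T) / (σ√T) = (ln(72.06/72.97) + (0.0206+0.3479²/2)·1.293) / 0.395598 = (-0.012549 + 0.104885) / 0.395598 = 0.233407
d₂ = d₁ − σ√T = 0.233407 − 0.395598 = -0.162191
e^{−rT} = e^{−0.0206·1.293} = 0.973716
N(−d₁) = 0.407723,  N(−d₂) = 0.564422
Put price V = K·e^{−rT}·N(−d₂) − S·N(−d₁) = 40.103346 − 29.380497 = 10.722848
φ(d₁) = (1/√(2π))·e^{−d₁²/2} = 0.388222
Θ = −S·φ(d₁)·σ/(2√T) + r·K·e^{−rT}·N(−d₂) = −4.279564 + 0.826129 = -3.453436

price = 10.722848
Θ = -3.453436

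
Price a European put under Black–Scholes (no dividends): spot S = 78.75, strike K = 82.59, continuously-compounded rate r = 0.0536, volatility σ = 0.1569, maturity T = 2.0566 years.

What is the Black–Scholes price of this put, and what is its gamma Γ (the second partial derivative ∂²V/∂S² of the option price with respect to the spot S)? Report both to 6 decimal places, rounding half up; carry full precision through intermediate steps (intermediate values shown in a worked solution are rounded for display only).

σ√T = 0.1569·√2.0566 = 0.225008
d₁ = (ln(S/K) + (r+σ²/2)T) / (σ√T) = (ln(78.75/82.59) + (0.0536+0.1569²/2)·2.0566) / 0.225008 = (-0.047610 + 0.135548) / 0.225008 = 0.390820
d₂ = d₁ − σ√T = 0.390820 − 0.225008 = 0.165813
e^{−rT} = e^{−0.0536·2.0566} = 0.895625
N(−d₁) = 0.347965,  N(−d₂) = 0.434152
Put price V = K·e^{−rT}·N(−d₂) − S·N(−d₁) = 32.114088 − 27.402241 = 4.711847
φ(d₁) = (1/√(2π))·e^{−d₁²/2} = 0.369609
Γ = φ(d₁) / (S·σ·√T) = 0.020859

price = 4.711847
Γ = 0.020859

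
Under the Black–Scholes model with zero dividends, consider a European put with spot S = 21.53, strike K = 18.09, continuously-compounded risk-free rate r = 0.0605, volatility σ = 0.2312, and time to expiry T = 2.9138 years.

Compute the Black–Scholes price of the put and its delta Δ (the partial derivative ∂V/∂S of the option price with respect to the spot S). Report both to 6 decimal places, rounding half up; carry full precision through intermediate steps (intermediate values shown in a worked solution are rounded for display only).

σ√T = 0.2312·√2.9138 = 0.394655
d₁ = (ln(S/K) + (r+σ²/2)T) / (σ√T) = (ln(21.53/18.09) + (0.0605+0.2312²/2)·2.9138) / 0.394655 = (0.174088 + 0.254161) / 0.394655 = 1.085123
d₂ = d₁ − σ√T = 1.085123 − 0.394655 = 0.690468
e^{−rT} = e^{−0.0605·2.9138} = 0.838379
N(−d₁) = 0.138934,  N(−d₂) = 0.244950
Put price V = K·e^{−rT}·N(−d₂) − S·N(−d₁) = 3.714981 − 2.991241 = 0.723739
Δ = −N(−d₁) = -0.138934

price = 0.723739
Δ = -0.138934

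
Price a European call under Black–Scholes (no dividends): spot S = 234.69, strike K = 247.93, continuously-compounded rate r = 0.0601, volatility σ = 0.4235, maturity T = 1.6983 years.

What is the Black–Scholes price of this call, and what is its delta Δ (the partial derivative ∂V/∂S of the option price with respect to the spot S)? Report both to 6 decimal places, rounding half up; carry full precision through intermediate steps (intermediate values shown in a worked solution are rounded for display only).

σ√T = 0.4235·√1.6983 = 0.551900
d₁ = (ln(S/K) + (r+σ²/2)T) / (σ√T) = (ln(234.69/247.93) + (0.0601+0.4235²/2)·1.6983) / 0.551900 = (-0.054881 + 0.254365) / 0.551900 = 0.361449
d₂ = d₁ − σ√T = 0.361449 − 0.551900 = -0.190451
e^{−rT} = e^{−0.0601·1.6983} = 0.902968
N(d₁) = 0.641118,  N(d₂) = 0.424478
Call price V = S·N(d₁) − K·e^{−rT}·N(d₂) = 150.464009 − 95.029085 = 55.434925
Δ = N(d₁) = 0.641118

price = 55.434925
Δ = 0.641118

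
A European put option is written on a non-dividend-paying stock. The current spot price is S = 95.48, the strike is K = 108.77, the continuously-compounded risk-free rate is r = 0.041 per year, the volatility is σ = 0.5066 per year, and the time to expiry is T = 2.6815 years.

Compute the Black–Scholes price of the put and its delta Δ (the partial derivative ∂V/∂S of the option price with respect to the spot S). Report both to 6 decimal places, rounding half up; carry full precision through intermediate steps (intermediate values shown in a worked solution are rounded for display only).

price = 32.023844
Δ = -0.348186

σ√T = 0.5066·√2.6815 = 0.829572
d₁ = (ln(S/K) + (r+σ²/2)T) / (σ√T) = (ln(95.48/108.77) + (0.041+0.5066²/2)·2.6815) / 0.829572 = (-0.130319 + 0.454036) / 0.829572 = 0.390222
d₂ = d₁ − σ√T = 0.390222 − 0.829572 = -0.439350
e^{−rT} = e^{−0.041·2.6815} = 0.895887
N(−d₁) = 0.348186,  N(−d₂) = 0.669796
Put price V = K·e^{−rT}·N(−d₂) − S·N(−d₁) = 65.268647 − 33.244803 = 32.023844
Δ = −N(−d₁) = -0.348186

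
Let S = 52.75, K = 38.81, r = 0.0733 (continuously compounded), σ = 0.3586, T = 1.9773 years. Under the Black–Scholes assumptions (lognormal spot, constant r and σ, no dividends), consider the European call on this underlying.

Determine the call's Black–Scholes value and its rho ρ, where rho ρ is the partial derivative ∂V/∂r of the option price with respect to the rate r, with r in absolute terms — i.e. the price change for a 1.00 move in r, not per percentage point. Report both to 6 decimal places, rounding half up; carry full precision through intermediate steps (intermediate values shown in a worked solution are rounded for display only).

price = 21.281798
ρ = 49.137006

σ√T = 0.3586·√1.9773 = 0.504251
d₁ = (ln(S/K) + (r+σ²/2)T) / (σ√T) = (ln(52.75/38.81) + (0.0733+0.3586²/2)·1.9773) / 0.504251 = (0.306886 + 0.272071) / 0.504251 = 1.148152
d₂ = d₁ − σ√T = 1.148152 − 0.504251 = 0.643901
e^{−rT} = e^{−0.0733·1.9773} = 0.865078
N(d₁) = 0.874547,  N(d₂) = 0.740180
Call price V = S·N(d₁) − K·e^{−rT}·N(d₂) = 46.132355 − 24.850557 = 21.281798
ρ = K·T·e^{−rT}·N(d₂) = 49.137006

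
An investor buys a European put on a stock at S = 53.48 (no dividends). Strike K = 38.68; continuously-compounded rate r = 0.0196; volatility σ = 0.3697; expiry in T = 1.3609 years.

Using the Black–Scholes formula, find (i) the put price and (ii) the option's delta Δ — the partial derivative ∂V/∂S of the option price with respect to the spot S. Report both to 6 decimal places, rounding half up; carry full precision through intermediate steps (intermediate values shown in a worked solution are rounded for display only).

σ√T = 0.3697·√1.3609 = 0.431283
d₁ = (ln(S/K) + (r+σ²/2)T) / (σ√T) = (ln(53.48/38.68) + (0.0196+0.3697²/2)·1.3609) / 0.431283 = (0.323985 + 0.119676) / 0.431283 = 1.028701
d₂ = d₁ − σ√T = 1.028701 − 0.431283 = 0.597417
e^{−rT} = e^{−0.0196·1.3609} = 0.973679
N(−d₁) = 0.151810,  N(−d₂) = 0.275114
Put price V = K·e^{−rT}·N(−d₂) − S·N(−d₁) = 10.361330 − 8.118808 = 2.242522
Δ = −N(−d₁) = -0.151810

price = 2.242522
Δ = -0.151810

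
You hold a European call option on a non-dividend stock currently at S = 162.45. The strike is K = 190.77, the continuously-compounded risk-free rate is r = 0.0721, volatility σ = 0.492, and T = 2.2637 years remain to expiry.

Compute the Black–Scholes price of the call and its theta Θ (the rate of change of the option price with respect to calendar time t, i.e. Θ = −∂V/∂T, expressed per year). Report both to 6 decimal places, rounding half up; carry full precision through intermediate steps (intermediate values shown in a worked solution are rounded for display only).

price = 47.045995
Θ = -14.052230

σ√T = 0.492·√2.2637 = 0.740243
d₁ = (ln(S/K) + (r+σ²/2)T) / (σ√T) = (ln(162.45/190.77) + (0.0721+0.492²/2)·2.2637) / 0.740243 = (-0.160698 + 0.437193) / 0.740243 = 0.373519
d₂ = d₁ − σ√T = 0.373519 − 0.740243 = -0.366725
e^{−rT} = e^{−0.0721·2.2637} = 0.849410
N(d₁) = 0.645619,  N(d₂) = 0.356912
Call price V = S·N(d₁) − K·e^{−rT}·N(d₂) = 104.880764 − 57.834769 = 47.045995
φ(d₁) = (1/√(2π))·e^{−d₁²/2} = 0.372061
Θ = −S·φ(d₁)·σ/(2√T) − r·K·e^{−rT}·N(d₂) = −9.882343 − 4.169887 = -14.052230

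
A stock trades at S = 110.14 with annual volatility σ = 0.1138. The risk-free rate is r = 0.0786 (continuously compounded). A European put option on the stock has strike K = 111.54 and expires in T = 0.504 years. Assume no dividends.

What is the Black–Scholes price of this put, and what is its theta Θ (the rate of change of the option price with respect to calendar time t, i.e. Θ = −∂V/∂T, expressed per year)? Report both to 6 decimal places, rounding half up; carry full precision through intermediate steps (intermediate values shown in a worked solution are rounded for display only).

price = 2.228953
Θ = -0.043064

σ√T = 0.1138·√0.504 = 0.080790
d₁ = (ln(S/K) + (r+σ²/2)T) / (σ√T) = (ln(110.14/111.54) + (0.0786+0.1138²/2)·0.504) / 0.080790 = (-0.012631 + 0.042878) / 0.080790 = 0.374390
d₂ = d₁ − σ√T = 0.374390 − 0.080790 = 0.293600
e^{−rT} = e^{−0.0786·0.504} = 0.961160
N(−d₁) = 0.354057,  N(−d₂) = 0.384532
Put price V = K·e^{−rT}·N(−d₂) − S·N(−d₁) = 41.224821 − 38.995868 = 2.228953
φ(d₁) = (1/√(2π))·e^{−d₁²/2} = 0.371940
Θ = −S·φ(d₁)·σ/(2√T) + r·K·e^{−rT}·N(−d₂) = −3.283335 + 3.240271 = -0.043064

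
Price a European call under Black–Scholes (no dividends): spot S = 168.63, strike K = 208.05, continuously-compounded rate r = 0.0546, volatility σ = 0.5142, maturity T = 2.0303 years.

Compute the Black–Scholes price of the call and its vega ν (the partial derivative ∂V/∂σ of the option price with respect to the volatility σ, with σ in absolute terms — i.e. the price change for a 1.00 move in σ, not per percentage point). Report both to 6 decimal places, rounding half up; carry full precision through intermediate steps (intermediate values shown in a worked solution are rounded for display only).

price = 42.372371
ν = 93.335264

σ√T = 0.5142·√2.0303 = 0.732676
d₁ = (ln(S/K) + (r+σ²/2)T) / (σ√T) = (ln(168.63/208.05) + (0.0546+0.5142²/2)·2.0303) / 0.732676 = (-0.210071 + 0.379262) / 0.732676 = 0.230921
d₂ = d₁ − σ√T = 0.230921 − 0.732676 = -0.501756
e^{−rT} = e^{−0.0546·2.0303} = 0.895069
N(d₁) = 0.591312,  N(d₂) = 0.307920
Call price V = S·N(d₁) − K·e^{−rT}·N(d₂) = 99.712917 − 57.340545 = 42.372371
φ(d₁) = (1/√(2π))·e^{−d₁²/2} = 0.388446
ν = S·φ(d₁)·√T = 93.335264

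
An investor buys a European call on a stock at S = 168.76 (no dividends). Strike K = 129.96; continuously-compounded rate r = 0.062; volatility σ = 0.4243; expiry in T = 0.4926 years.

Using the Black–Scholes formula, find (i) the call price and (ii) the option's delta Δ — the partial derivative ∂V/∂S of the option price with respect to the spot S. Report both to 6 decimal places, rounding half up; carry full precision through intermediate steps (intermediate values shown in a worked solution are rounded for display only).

price = 46.442771
Δ = 0.870495

σ√T = 0.4243·√0.4926 = 0.297797
d₁ = (ln(S/K) + (r+σ²/2)T) / (σ√T) = (ln(168.76/129.96) + (0.062+0.4243²/2)·0.4926) / 0.297797 = (0.261251 + 0.074883) / 0.297797 = 1.128734
d₂ = d₁ − σ√T = 1.128734 − 0.297797 = 0.830937
e^{−rT} = e^{−0.062·0.4926} = 0.969920
N(d₁) = 0.870495,  N(d₂) = 0.796995
Call price V = S·N(d₁) − K·e^{−rT}·N(d₂) = 146.904737 − 100.461966 = 46.442771
Δ = N(d₁) = 0.870495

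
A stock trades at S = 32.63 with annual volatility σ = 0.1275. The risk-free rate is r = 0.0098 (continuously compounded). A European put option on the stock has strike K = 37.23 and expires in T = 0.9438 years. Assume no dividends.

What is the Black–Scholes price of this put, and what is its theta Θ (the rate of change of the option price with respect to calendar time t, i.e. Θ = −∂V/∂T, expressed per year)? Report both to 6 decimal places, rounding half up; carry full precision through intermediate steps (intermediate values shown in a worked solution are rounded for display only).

σ√T = 0.1275·√0.9438 = 0.123865
d₁ = (ln(S/K) + (r+σ²/2)T) / (σ√T) = (ln(32.63/37.23) + (0.0098+0.1275²/2)·0.9438) / 0.123865 = (-0.131883 + 0.016921) / 0.123865 = -0.928122
d₂ = d₁ − σ√T = -0.928122 − 0.123865 = -1.051987
e^{−rT} = e^{−0.0098·0.9438} = 0.990793
N(−d₁) = 0.823328,  N(−d₂) = 0.853597
Put price V = K·e^{−rT}·N(−d₂) − S·N(−d₁) = 31.486847 − 26.865186 = 4.621661
φ(d₁) = (1/√(2π))·e^{−d₁²/2} = 0.259333
Θ = −S·φ(d₁)·σ/(2√T) + r·K·e^{−rT}·N(−d₂) = −0.555283 + 0.308571 = -0.246712

price = 4.621661
Θ = -0.246712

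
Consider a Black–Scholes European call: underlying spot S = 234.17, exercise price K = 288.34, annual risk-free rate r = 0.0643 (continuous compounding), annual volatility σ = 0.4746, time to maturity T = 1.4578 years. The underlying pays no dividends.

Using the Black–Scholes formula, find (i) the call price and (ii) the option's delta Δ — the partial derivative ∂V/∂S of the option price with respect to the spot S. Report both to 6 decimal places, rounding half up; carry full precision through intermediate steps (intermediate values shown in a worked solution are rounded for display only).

σ√T = 0.4746·√1.4578 = 0.573029
d₁ = (ln(S/K) + (r+σ²/2)T) / (σ√T) = (ln(234.17/288.34) + (0.0643+0.4746²/2)·1.4578) / 0.573029 = (-0.208093 + 0.257918) / 0.573029 = 0.086950
d₂ = d₁ − σ√T = 0.086950 − 0.573029 = -0.486079
e^{−rT} = e^{−0.0643·1.4578} = 0.910523
N(d₁) = 0.534644,  N(d₂) = 0.313455
Call price V = S·N(d₁) − K·e^{−rT}·N(d₂) = 125.197650 − 82.294621 = 42.903030
Δ = N(d₁) = 0.534644

price = 42.903030
Δ = 0.534644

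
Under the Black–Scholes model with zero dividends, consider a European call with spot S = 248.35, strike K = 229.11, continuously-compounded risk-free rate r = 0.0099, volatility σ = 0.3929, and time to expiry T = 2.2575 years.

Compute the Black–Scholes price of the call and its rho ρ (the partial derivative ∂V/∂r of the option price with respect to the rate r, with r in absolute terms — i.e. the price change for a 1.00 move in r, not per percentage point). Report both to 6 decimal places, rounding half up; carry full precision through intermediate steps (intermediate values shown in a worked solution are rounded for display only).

σ√T = 0.3929·√2.2575 = 0.590331
d₁ = (ln(S/K) + (r+σ²/2)T) / (σ√T) = (ln(248.35/229.11) + (0.0099+0.3929²/2)·2.2575) / 0.590331 = (0.080637 + 0.196595) / 0.590331 = 0.469620
d₂ = d₁ − σ√T = 0.469620 − 0.590331 = -0.120711
e^{−rT} = e^{−0.0099·2.2575} = 0.977899
N(d₁) = 0.680687,  N(d₂) = 0.451960
Call price V = S·N(d₁) − K·e^{−rT}·N(d₂) = 169.048581 − 101.259979 = 67.788603
ρ = K·T·e^{−rT}·N(d₂) = 228.594402

price = 67.788603
ρ = 228.594402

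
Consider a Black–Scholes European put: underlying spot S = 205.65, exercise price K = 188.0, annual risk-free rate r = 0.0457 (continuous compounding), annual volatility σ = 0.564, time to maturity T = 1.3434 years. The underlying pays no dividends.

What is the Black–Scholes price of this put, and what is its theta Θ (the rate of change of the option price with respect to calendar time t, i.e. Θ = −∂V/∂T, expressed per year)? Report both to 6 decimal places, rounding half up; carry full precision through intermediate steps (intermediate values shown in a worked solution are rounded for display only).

price = 35.828843
Θ = -12.735094

σ√T = 0.564·√1.3434 = 0.653705
d₁ = (ln(S/K) + (r+σ²/2)T) / (σ√T) = (ln(205.65/188.0) + (0.0457+0.564²/2)·1.3434) / 0.653705 = (0.089734 + 0.275058) / 0.653705 = 0.558038
d₂ = d₁ − σ√T = 0.558038 − 0.653705 = -0.095667
e^{−rT} = e^{−0.0457·1.3434} = 0.940453
N(−d₁) = 0.288409,  N(−d₂) = 0.538107
Put price V = K·e^{−rT}·N(−d₂) − S·N(−d₁) = 95.140199 − 59.311357 = 35.828843
φ(d₁) = (1/√(2π))·e^{−d₁²/2} = 0.341420
Θ = −S·φ(d₁)·σ/(2√T) + r·K·e^{−rT}·N(−d₂) = −17.083001 + 4.347907 = -12.735094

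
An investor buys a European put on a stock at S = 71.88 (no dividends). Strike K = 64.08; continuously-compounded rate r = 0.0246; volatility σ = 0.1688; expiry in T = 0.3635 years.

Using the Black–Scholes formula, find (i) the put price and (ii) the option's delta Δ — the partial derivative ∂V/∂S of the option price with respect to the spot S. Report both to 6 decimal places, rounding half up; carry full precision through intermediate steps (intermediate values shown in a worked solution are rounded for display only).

price = 0.372545
Δ = -0.102503

σ√T = 0.1688·√0.3635 = 0.101771
d₁ = (ln(S/K) + (r+σ²/2)T) / (σ√T) = (ln(71.88/64.08) + (0.0246+0.1688²/2)·0.3635) / 0.101771 = (0.114866 + 0.014121) / 0.101771 = 1.267418
d₂ = d₁ − σ√T = 1.267418 − 0.101771 = 1.165647
e^{−rT} = e^{−0.0246·0.3635} = 0.991098
N(−d₁) = 0.102503,  N(−d₂) = 0.121879
Put price V = K·e^{−rT}·N(−d₂) − S·N(−d₁) = 7.740461 − 7.367915 = 0.372545
Δ = −N(−d₁) = -0.102503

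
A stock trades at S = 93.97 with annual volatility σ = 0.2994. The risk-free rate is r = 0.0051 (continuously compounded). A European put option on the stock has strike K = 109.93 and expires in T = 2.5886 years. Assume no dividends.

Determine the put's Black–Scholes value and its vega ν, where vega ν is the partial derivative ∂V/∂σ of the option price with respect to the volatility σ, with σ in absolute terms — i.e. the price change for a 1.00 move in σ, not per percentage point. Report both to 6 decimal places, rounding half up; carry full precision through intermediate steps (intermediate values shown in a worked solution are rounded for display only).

price = 27.358753
ν = 60.216650

σ√T = 0.2994·√2.5886 = 0.481708
d₁ = (ln(S/K) + (r+σ²/2)T) / (σ√T) = (ln(93.97/109.93) + (0.0051+0.2994²/2)·2.5886) / 0.481708 = (-0.156868 + 0.129223) / 0.481708 = -0.057389
d₂ = d₁ − σ√T = -0.057389 − 0.481708 = -0.539098
e^{−rT} = e^{−0.0051·2.5886} = 0.986885
N(−d₁) = 0.522882,  N(−d₂) = 0.705090
Put price V = K·e^{−rT}·N(−d₂) − S·N(−d₁) = 76.494012 − 49.135259 = 27.358753
φ(d₁) = (1/√(2π))·e^{−d₁²/2} = 0.398286
ν = S·φ(d₁)·√T = 60.216650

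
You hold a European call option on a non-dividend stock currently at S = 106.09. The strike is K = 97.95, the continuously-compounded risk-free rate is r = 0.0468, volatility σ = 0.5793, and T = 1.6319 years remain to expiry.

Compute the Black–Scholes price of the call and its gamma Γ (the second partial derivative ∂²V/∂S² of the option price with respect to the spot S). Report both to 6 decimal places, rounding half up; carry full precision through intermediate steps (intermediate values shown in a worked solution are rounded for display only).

price = 36.678368
Γ = 0.004292

σ√T = 0.5793·√1.6319 = 0.740032
d₁ = (ln(S/K) + (r+σ²/2)T) / (σ√T) = (ln(106.09/97.95) + (0.0468+0.5793²/2)·1.6319) / 0.740032 = (0.079831 + 0.350196) / 0.740032 = 0.581093
d₂ = d₁ − σ√T = 0.581093 − 0.740032 = -0.158939
e^{−rT} = e^{−0.0468·1.6319} = 0.926471
N(d₁) = 0.719411,  N(d₂) = 0.436858
Call price V = S·N(d₁) − K·e^{−rT}·N(d₂) = 76.322314 − 39.643946 = 36.678368
φ(d₁) = (1/√(2π))·e^{−d₁²/2} = 0.336966
Γ = φ(d₁) / (S·σ·√T) = 0.004292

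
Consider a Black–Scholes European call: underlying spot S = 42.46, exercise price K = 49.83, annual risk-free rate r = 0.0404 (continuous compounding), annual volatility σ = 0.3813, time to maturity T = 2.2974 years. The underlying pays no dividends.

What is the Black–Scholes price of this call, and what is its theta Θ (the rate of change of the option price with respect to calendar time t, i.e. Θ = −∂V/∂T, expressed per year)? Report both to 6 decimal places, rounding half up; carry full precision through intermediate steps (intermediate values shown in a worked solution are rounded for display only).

σ√T = 0.3813·√2.2974 = 0.577943
d₁ = (ln(S/K) + (r+σ²/2)T) / (σ√T) = (ln(42.46/49.83) + (0.0404+0.3813²/2)·2.2974) / 0.577943 = (-0.160055 + 0.259824) / 0.577943 = 0.172628
d₂ = d₁ − σ√T = 0.172628 − 0.577943 = -0.405315
e^{−rT} = e^{−0.0404·2.2974} = 0.911362
N(d₁) = 0.568528,  N(d₂) = 0.342623
Call price V = S·N(d₁) − K·e^{−rT}·N(d₂) = 24.139707 − 15.559600 = 8.580107
φ(d₁) = (1/√(2π))·e^{−d₁²/2} = 0.393042
Θ = −S·φ(d₁)·σ/(2√T) − r·K·e^{−rT}·N(d₂) = −2.099121 − 0.628608 = -2.727729

price = 8.580107
Θ = -2.727729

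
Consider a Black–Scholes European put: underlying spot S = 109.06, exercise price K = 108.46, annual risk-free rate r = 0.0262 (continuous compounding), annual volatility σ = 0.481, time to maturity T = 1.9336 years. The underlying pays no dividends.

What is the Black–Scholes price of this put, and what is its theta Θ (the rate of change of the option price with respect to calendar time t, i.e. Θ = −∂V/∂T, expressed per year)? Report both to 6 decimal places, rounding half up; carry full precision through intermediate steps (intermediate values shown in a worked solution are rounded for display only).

price = 24.902432
Θ = -5.276588

σ√T = 0.481·√1.9336 = 0.668849
d₁ = (ln(S/K) + (r+σ²/2)T) / (σ√T) = (ln(109.06/108.46) + (0.0262+0.481²/2)·1.9336) / 0.668849 = (0.005517 + 0.274340) / 0.668849 = 0.418415
d₂ = d₁ − σ√T = 0.418415 − 0.668849 = -0.250434
e^{−rT} = e^{−0.0262·1.9336} = 0.950602
N(−d₁) = 0.337822,  N(−d₂) = 0.598874
Put price V = K·e^{−rT}·N(−d₂) − S·N(−d₁) = 61.745270 − 36.842839 = 24.902432
φ(d₁) = (1/√(2π))·e^{−d₁²/2} = 0.365505
Θ = −S·φ(d₁)·σ/(2√T) + r·K·e^{−rT}·N(−d₂) = −6.894314 + 1.617726 = -5.276588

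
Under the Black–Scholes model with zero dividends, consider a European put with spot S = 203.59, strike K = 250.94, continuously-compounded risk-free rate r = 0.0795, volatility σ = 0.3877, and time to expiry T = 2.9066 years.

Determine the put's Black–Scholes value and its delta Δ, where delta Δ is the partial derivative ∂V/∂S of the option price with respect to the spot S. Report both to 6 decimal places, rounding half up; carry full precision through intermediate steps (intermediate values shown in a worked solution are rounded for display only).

σ√T = 0.3877·√2.9066 = 0.660980
d₁ = (ln(S/K) + (r+σ²/2)T) / (σ√T) = (ln(203.59/250.94) + (0.0795+0.3877²/2)·2.9066) / 0.660980 = (-0.209106 + 0.449522) / 0.660980 = 0.363727
d₂ = d₁ − σ√T = 0.363727 − 0.660980 = -0.297253
e^{−rT} = e^{−0.0795·2.9066} = 0.793680
N(−d₁) = 0.358031,  N(−d₂) = 0.616863
Put price V = K·e^{−rT}·N(−d₂) − S·N(−d₁) = 122.858270 − 72.891512 = 49.966758
Δ = −N(−d₁) = -0.358031

price = 49.966758
Δ = -0.358031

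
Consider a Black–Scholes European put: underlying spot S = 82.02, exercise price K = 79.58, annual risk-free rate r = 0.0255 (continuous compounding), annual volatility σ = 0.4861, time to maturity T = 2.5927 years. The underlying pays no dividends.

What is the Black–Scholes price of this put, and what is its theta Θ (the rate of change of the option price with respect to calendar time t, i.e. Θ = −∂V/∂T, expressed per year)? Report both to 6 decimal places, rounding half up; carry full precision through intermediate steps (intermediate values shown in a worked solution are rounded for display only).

σ√T = 0.4861·√2.5927 = 0.782712
d₁ = (ln(S/K) + (r+σ²/2)T) / (σ√T) = (ln(82.02/79.58) + (0.0255+0.4861²/2)·2.5927) / 0.782712 = (0.030200 + 0.372433) / 0.782712 = 0.514408
d₂ = d₁ − σ√T = 0.514408 − 0.782712 = -0.268304
e^{−rT} = e^{−0.0255·2.5927} = 0.936024
N(−d₁) = 0.303483,  N(−d₂) = 0.605767
Put price V = K·e^{−rT}·N(−d₂) − S·N(−d₁) = 45.122886 − 24.891715 = 20.231171
φ(d₁) = (1/√(2π))·e^{−d₁²/2} = 0.349502
Θ = −S·φ(d₁)·σ/(2√T) + r·K·e^{−rT}·N(−d₂) = −4.327019 + 1.150634 = -3.176386

price = 20.231171
Θ = -3.176386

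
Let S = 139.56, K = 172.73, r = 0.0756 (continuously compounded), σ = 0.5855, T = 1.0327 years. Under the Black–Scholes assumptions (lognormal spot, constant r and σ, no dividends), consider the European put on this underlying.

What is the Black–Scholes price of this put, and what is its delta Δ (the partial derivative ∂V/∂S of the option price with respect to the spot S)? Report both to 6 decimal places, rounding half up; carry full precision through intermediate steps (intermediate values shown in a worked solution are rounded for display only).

σ√T = 0.5855·√1.0327 = 0.594996
d₁ = (ln(S/K) + (r+σ²/2)T) / (σ√T) = (ln(139.56/172.73) + (0.0756+0.5855²/2)·1.0327) / 0.594996 = (-0.213235 + 0.255082) / 0.594996 = 0.070332
d₂ = d₁ − σ√T = 0.070332 − 0.594996 = -0.524664
e^{−rT} = e^{−0.0756·1.0327} = 0.924898
N(−d₁) = 0.471965,  N(−d₂) = 0.700092
Put price V = K·e^{−rT}·N(−d₂) − S·N(−d₁) = 111.844950 − 65.867406 = 45.977544
Δ = −N(−d₁) = -0.471965

price = 45.977544
Δ = -0.471965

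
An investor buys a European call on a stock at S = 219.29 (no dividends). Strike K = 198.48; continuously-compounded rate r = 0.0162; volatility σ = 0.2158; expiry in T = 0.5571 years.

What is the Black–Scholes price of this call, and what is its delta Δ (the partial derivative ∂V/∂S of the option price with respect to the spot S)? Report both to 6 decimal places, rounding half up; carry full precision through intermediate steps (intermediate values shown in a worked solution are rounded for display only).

price = 27.569041
Δ = 0.775052

σ√T = 0.2158·√0.5571 = 0.161071
d₁ = (ln(S/K) + (r+σ²/2)T) / (σ√T) = (ln(219.29/198.48) + (0.0162+0.2158²/2)·0.5571) / 0.161071 = (0.099707 + 0.021997) / 0.161071 = 0.755589
d₂ = d₁ − σ√T = 0.755589 − 0.161071 = 0.594518
e^{−rT} = e^{−0.0162·0.5571} = 0.991016
N(d₁) = 0.775052,  N(d₂) = 0.723917
Call price V = S·N(d₁) − K·e^{−rT}·N(d₂) = 169.961210 − 142.392169 = 27.569041
Δ = N(d₁) = 0.775052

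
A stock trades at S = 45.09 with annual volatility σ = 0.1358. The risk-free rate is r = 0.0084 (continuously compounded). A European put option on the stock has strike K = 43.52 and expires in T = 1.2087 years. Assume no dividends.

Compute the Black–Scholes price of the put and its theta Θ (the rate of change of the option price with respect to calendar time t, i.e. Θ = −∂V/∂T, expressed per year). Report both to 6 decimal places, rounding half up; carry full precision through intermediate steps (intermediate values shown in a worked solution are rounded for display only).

σ√T = 0.1358·√1.2087 = 0.149300
d₁ = (ln(S/K) + (r+σ²/2)T) / (σ√T) = (ln(45.09/43.52) + (0.0084+0.1358²/2)·1.2087) / 0.149300 = (0.035440 + 0.021298) / 0.149300 = 0.380029
d₂ = d₁ − σ√T = 0.380029 − 0.149300 = 0.230729
e^{−rT} = e^{−0.0084·1.2087} = 0.989898
N(−d₁) = 0.351962,  N(−d₂) = 0.408763
Put price V = K·e^{−rT}·N(−d₂) − S·N(−d₁) = 17.609650 − 15.869970 = 1.739680
φ(d₁) = (1/√(2π))·e^{−d₁²/2} = 0.371150
Θ = −S·φ(d₁)·σ/(2√T) + r·K·e^{−rT}·N(−d₂) = −1.033570 + 0.147921 = -0.885649

price = 1.739680
Θ = -0.885649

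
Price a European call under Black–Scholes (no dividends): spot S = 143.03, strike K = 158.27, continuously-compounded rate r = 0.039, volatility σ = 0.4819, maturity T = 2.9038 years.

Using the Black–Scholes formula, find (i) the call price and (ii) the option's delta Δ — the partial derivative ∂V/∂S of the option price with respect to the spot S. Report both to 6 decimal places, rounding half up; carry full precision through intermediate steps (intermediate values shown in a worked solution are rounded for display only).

σ√T = 0.4819·√2.9038 = 0.821184
d₁ = (ln(S/K) + (r+σ²/2)T) / (σ√T) = (ln(143.03/158.27) + (0.039+0.4819²/2)·2.9038) / 0.821184 = (-0.101248 + 0.450419) / 0.821184 = 0.425205
d₂ = d₁ − σ√T = 0.425205 − 0.821184 = -0.395979
e^{−rT} = e^{−0.039·2.9038} = 0.892929
N(d₁) = 0.664656,  N(d₂) = 0.346060
Call price V = S·N(d₁) − K·e^{−rT}·N(d₂) = 95.065805 − 48.906600 = 46.159206
Δ = N(d₁) = 0.664656

price = 46.159206
Δ = 0.664656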